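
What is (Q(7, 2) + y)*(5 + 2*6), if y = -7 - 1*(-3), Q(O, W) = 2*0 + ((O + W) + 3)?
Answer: 136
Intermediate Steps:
Q(O, W) = 3 + O + W (Q(O, W) = 0 + (3 + O + W) = 3 + O + W)
y = -4 (y = -7 + 3 = -4)
(Q(7, 2) + y)*(5 + 2*6) = ((3 + 7 + 2) - 4)*(5 + 2*6) = (12 - 4)*(5 + 12) = 8*17 = 136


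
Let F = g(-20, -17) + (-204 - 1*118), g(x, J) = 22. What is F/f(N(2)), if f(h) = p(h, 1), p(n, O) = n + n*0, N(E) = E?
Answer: -150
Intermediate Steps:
p(n, O) = n (p(n, O) = n + 0 = n)
f(h) = h
F = -300 (F = 22 + (-204 - 1*118) = 22 + (-204 - 118) = 22 - 322 = -300)
F/f(N(2)) = -300/2 = -300*½ = -150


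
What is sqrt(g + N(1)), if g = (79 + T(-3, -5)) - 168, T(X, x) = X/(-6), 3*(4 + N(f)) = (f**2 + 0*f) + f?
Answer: I*sqrt(3306)/6 ≈ 9.583*I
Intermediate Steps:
N(f) = -4 + f/3 + f**2/3 (N(f) = -4 + ((f**2 + 0*f) + f)/3 = -4 + ((f**2 + 0) + f)/3 = -4 + (f**2 + f)/3 = -4 + (f + f**2)/3 = -4 + (f/3 + f**2/3) = -4 + f/3 + f**2/3)
T(X, x) = -X/6 (T(X, x) = X*(-1/6) = -X/6)
g = -177/2 (g = (79 - 1/6*(-3)) - 168 = (79 + 1/2) - 168 = 159/2 - 168 = -177/2 ≈ -88.500)
sqrt(g + N(1)) = sqrt(-177/2 + (-4 + (1/3)*1 + (1/3)*1**2)) = sqrt(-177/2 + (-4 + 1/3 + (1/3)*1)) = sqrt(-177/2 + (-4 + 1/3 + 1/3)) = sqrt(-177/2 - 10/3) = sqrt(-551/6) = I*sqrt(3306)/6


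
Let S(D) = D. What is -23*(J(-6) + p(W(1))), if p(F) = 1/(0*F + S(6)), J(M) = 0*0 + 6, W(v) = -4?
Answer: -851/6 ≈ -141.83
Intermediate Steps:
J(M) = 6 (J(M) = 0 + 6 = 6)
p(F) = ⅙ (p(F) = 1/(0*F + 6) = 1/(0 + 6) = 1/6 = ⅙)
-23*(J(-6) + p(W(1))) = -23*(6 + ⅙) = -23*37/6 = -851/6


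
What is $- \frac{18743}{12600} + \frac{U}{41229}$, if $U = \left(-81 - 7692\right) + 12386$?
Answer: $- \frac{79403483}{57720600} \approx -1.3757$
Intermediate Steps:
$U = 4613$ ($U = \left(-81 - 7692\right) + 12386 = -7773 + 12386 = 4613$)
$- \frac{18743}{12600} + \frac{U}{41229} = - \frac{18743}{12600} + \frac{4613}{41229} = - \frac{79403483}{57720600}$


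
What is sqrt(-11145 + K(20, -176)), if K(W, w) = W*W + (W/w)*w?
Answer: 5*I*sqrt(429) ≈ 103.56*I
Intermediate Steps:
K(W, w) = W + W**2 (K(W, w) = W**2 + W = W + W**2)
sqrt(-11145 + K(20, -176)) = sqrt(-11145 + 20*(1 + 20)) = sqrt(-11145 + 20*21) = sqrt(-11145 + 420) = sqrt(-10725) = 5*I*sqrt(429)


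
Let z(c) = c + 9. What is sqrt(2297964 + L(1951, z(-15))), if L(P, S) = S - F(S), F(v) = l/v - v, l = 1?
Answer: sqrt(82726278)/6 ≈ 1515.9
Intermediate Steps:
z(c) = 9 + c
F(v) = 1/v - v
L(P, S) = -1/S + 2*S (L(P, S) = S - (1/S - S) = S + (S - 1/S) = -1/S + 2*S)
sqrt(2297964 + L(1951, z(-15))) = sqrt(2297964 + (-1/(9 - 15) + 2*(9 - 15))) = sqrt(2297964 + (-1/(-6) + 2*(-6))) = sqrt(2297964 + (-1*(-1/6) - 12)) = sqrt(2297964 + (1/6 - 12)) = sqrt(2297964 - 71/6) = sqrt(13787713/6) = sqrt(82726278)/6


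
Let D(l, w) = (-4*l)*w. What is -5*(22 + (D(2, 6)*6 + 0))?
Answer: 1330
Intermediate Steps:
D(l, w) = -4*l*w
-5*(22 + (D(2, 6)*6 + 0)) = -5*(22 + (-4*2*6*6 + 0)) = -5*(22 + (-48*6 + 0)) = -5*(22 + (-288 + 0)) = -5*(22 - 288) = -5*(-266) = 1330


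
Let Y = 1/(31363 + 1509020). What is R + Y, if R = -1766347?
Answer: -2720850890900/1540383 ≈ -1.7663e+6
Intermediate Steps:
Y = 1/1540383 ≈ 6.4919e-7
R + Y = -1766347 + 1/1540383 = -2720850890900/1540383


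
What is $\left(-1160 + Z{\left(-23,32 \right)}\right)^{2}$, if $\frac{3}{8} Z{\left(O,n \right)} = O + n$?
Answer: $1290496$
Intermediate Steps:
$Z{\left(O,n \right)} = \frac{8 O}{3} + \frac{8 n}{3}$ ($Z{\left(O,n \right)} = \frac{8 \left(O + n\right)}{3} = \frac{8 O}{3} + \frac{8 n}{3}$)
$\left(-1160 + Z{\left(-23,32 \right)}\right)^{2} = \left(-1160 + \left(\frac{8}{3} \left(-23\right) + \frac{8}{3} \cdot 32\right)\right)^{2} = \left(-1160 + \left(- \frac{184}{3} + \frac{256}{3}\right)\right)^{2} = \left(-1160 + 24\right)^{2} = \left(-1136\right)^{2} = 1290496$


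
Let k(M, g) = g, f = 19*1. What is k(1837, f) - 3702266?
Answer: -3702247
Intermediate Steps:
f = 19
k(1837, f) - 3702266 = 19 - 3702266 = -3702247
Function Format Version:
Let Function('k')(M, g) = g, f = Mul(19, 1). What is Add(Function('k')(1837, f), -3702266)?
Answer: -3702247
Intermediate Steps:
f = 19
Add(Function('k')(1837, f), -3702266) = Add(19, -3702266) = -3702247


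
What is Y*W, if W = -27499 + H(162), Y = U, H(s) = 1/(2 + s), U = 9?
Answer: -40588515/164 ≈ -2.4749e+5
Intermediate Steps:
Y = 9
W = -4509835/164 (W = -27499 + 1/(2 + 162) = -27499 + 1/164 = -4509835/164 ≈ -27499.)
Y*W = 9*(-4509835/164) = -40588515/164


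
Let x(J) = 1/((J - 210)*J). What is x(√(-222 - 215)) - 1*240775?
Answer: -10723396176/44537 + 210*I*√437/19462669 ≈ -2.4078e+5 + 0.00022556*I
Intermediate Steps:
x(J) = 1/(J*(-210 + J)) (x(J) = 1/((-210 + J)*J) = 1/(J*(-210 + J)))
x(√(-222 - 215)) - 1*240775 = 1/((√(-222 - 215))*(-210 + √(-222 - 215))) - 1*240775 = 1/((√(-437))*(-210 + √(-437))) - 240775 = 1/(((I*√437))*(-210 + I*√437)) - 240775 = (-I*√437/437)/(-210 + I*√437) - 240775 = -I*√437/(437*(-210 + I*√437)) - 240775 = -240775 - I*√437/(437*(-210 + I*√437))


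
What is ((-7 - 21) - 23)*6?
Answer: -306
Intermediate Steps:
((-7 - 21) - 23)*6 = (-28 - 23)*6 = -51*6 = -306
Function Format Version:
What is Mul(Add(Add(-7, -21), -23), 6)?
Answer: -306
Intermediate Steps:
Mul(Add(Add(-7, -21), -23), 6) = Mul(Add(-28, -23), 6) = Mul(-51, 6) = -306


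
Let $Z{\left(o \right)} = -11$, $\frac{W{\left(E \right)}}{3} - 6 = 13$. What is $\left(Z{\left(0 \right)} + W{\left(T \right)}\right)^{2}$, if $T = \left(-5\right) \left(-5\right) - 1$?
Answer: $2116$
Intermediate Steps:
$T = 24$ ($T = 25 - 1 = 24$)
$W{\left(E \right)} = 57$ ($W{\left(E \right)} = 18 + 3 \cdot 13 = 18 + 39 = 57$)
$\left(Z{\left(0 \right)} + W{\left(T \right)}\right)^{2} = \left(-11 + 57\right)^{2} = 46^{2} = 2116$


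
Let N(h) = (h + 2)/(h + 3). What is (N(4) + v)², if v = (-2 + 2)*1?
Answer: 36/49 ≈ 0.73469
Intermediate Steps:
N(h) = (2 + h)/(3 + h)
v = 0 (v = 0*1 = 0)
(N(4) + v)² = ((2 + 4)/(3 + 4) + 0)² = (6/7 + 0)² = (6/7)² = 36/49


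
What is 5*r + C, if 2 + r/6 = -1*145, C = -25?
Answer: -4435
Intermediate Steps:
r = -882 (r = -12 + 6*(-1*145) = -12 + 6*(-145) = -12 - 870 = -882)
5*r + C = 5*(-882) - 25 = -4410 - 25 = -4435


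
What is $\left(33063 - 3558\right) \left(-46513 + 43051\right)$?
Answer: $-102146310$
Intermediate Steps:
$\left(33063 - 3558\right) \left(-46513 + 43051\right) = 29505 \left(-3462\right) = -102146310$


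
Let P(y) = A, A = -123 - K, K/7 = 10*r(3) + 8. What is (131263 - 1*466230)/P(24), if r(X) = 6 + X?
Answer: 334967/809 ≈ 414.05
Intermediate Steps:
K = 686 (K = 7*(10*(6 + 3) + 8) = 7*(10*9 + 8) = 7*(90 + 8) = 7*98 = 686)
A = -809 (A = -123 - 1*686 = -123 - 686 = -809)
P(y) = -809
(131263 - 1*466230)/P(24) = (131263 - 1*466230)/(-809) = (131263 - 466230)*(-1/809) = -334967*(-1/809) = 334967/809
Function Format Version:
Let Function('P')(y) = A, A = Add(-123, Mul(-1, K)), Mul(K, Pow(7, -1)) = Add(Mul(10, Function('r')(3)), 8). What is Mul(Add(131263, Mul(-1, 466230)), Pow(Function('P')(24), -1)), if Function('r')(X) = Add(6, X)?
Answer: Rational(334967, 809) ≈ 414.05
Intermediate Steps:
K = 686 (K = Mul(7, Add(Mul(10, Add(6, 3)), 8)) = Mul(7, Add(Mul(10, 9), 8)) = Mul(7, Add(90, 8)) = Mul(7, 98) = 686)
A = -809 (A = Add(-123, Mul(-1, 686)) = Add(-123, -686) = -809)
Function('P')(y) = -809
Mul(Add(131263, Mul(-1, 466230)), Pow(Function('P')(24), -1)) = Mul(Add(131263, Mul(-1, 466230)), Pow(-809, -1)) = Mul(Add(131263, -466230), Rational(-1, 809)) = Mul(-334967, Rational(-1, 809)) = Rational(334967, 809)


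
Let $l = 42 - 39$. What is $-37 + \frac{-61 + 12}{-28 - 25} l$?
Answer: $- \frac{1814}{53} \approx -34.226$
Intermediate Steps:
$l = 3$
$-37 + \frac{-61 + 12}{-28 - 25} l = -37 + \frac{-61 + 12}{-28 - 25} \cdot 3 = -37 + - \frac{49}{-53} \cdot 3 = -37 + \left(-49\right) \left(- \frac{1}{53}\right) 3 = -37 + \frac{49}{53} \cdot 3 = -37 + \frac{147}{53} = - \frac{1814}{53}$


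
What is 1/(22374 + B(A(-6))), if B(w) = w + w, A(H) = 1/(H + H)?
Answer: 6/134243 ≈ 4.4695e-5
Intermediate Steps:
A(H) = 1/(2*H)
B(w) = 2*w
1/(22374 + B(A(-6))) = 1/(22374 + 2*((1/2)/(-6))) = 1/(22374 + 2*((1/2)*(-1/6))) = 1/(22374 + 2*(-1/12)) = 1/(22374 - 1/6) = 1/(134243/6) = 6/134243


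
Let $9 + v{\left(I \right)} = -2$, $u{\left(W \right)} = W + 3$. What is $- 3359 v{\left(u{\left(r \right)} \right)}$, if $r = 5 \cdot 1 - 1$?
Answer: $36949$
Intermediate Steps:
$r = 4$ ($r = 5 - 1 = 4$)
$u{\left(W \right)} = 3 + W$
$v{\left(I \right)} = -11$ ($v{\left(I \right)} = -9 - 2 = -11$)
$- 3359 v{\left(u{\left(r \right)} \right)} = \left(-3359\right) \left(-11\right) = 36949$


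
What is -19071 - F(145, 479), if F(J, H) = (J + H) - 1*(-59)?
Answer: -19754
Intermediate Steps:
F(J, H) = 59 + H + J (F(J, H) = (H + J) + 59 = 59 + H + J)
-19071 - F(145, 479) = -19071 - (59 + 479 + 145) = -19071 - 1*683 = -19071 - 683 = -19754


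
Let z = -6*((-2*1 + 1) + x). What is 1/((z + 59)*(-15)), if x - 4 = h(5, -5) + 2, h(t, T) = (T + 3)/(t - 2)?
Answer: -1/495 ≈ -0.0020202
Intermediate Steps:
h(t, T) = (3 + T)/(-2 + t)
x = 16/3 (x = 4 + ((3 - 5)/(-2 + 5) + 2) = 4 + (-2/3 + 2) = 4 + ((⅓)*(-2) + 2) = 4 + (-⅔ + 2) = 4 + 4/3 = 16/3 ≈ 5.3333)
z = -26 (z = -6*((-2*1 + 1) + 16/3) = -6*((-2 + 1) + 16/3) = -6*(-1 + 16/3) = -6*13/3 = -26)
1/((z + 59)*(-15)) = 1/((-26 + 59)*(-15)) = 1/(33*(-15)) = 1/(-495) = -1/495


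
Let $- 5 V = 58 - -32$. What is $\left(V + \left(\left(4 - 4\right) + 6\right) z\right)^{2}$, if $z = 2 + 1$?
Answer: $0$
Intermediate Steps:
$z = 3$
$V = -18$ ($V = - \frac{58 - -32}{5} = - \frac{58 + 32}{5} = \left(- \frac{1}{5}\right) 90 = -18$)
$\left(V + \left(\left(4 - 4\right) + 6\right) z\right)^{2} = \left(-18 + \left(\left(4 - 4\right) + 6\right) 3\right)^{2} = \left(-18 + \left(0 + 6\right) 3\right)^{2} = \left(-18 + 6 \cdot 3\right)^{2} = \left(-18 + 18\right)^{2} = 0^{2} = 0$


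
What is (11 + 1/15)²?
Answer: 27556/225 ≈ 122.47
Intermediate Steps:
(11 + 1/15)² = (166/15)² = 27556/225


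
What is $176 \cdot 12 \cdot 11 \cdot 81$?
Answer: $1881792$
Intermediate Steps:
$176 \cdot 12 \cdot 11 \cdot 81 = 176 \cdot 132 \cdot 81 = 23232 \cdot 81 = 1881792$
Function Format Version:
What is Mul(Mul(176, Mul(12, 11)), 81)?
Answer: 1881792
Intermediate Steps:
Mul(Mul(176, Mul(12, 11)), 81) = Mul(Mul(176, 132), 81) = Mul(23232, 81) = 1881792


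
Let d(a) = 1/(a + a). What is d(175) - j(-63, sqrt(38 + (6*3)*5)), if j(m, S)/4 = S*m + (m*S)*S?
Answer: 11289601/350 + 2016*sqrt(2) ≈ 35107.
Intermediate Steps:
d(a) = 1/(2*a)
j(m, S) = 4*S*m + 4*m*S**2 (j(m, S) = 4*(S*m + (m*S)*S) = 4*(S*m + (S*m)*S) = 4*(S*m + m*S**2) = 4*S*m + 4*m*S**2)
d(175) - j(-63, sqrt(38 + (6*3)*5)) = (1/2)/175 - 4*sqrt(38 + (6*3)*5)*(-63)*(1 + sqrt(38 + (6*3)*5)) = (1/2)*(1/175) - 4*sqrt(38 + 18*5)*(-63)*(1 + sqrt(38 + 18*5)) = 1/350 - 4*sqrt(38 + 90)*(-63)*(1 + sqrt(38 + 90)) = 1/350 - 4*sqrt(128)*(-63)*(1 + sqrt(128)) = 1/350 - 4*8*sqrt(2)*(-63)*(1 + 8*sqrt(2)) = 1/350 - (-2016)*sqrt(2)*(1 + 8*sqrt(2)) = 1/350 + 2016*sqrt(2)*(1 + 8*sqrt(2))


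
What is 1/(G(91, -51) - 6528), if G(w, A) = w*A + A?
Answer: -1/11220 ≈ -8.9127e-5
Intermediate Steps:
G(w, A) = A + A*w (G(w, A) = A*w + A = A + A*w)
1/(G(91, -51) - 6528) = 1/(-51*(1 + 91) - 6528) = 1/(-51*92 - 6528) = 1/(-4692 - 6528) = 1/(-11220) = -1/11220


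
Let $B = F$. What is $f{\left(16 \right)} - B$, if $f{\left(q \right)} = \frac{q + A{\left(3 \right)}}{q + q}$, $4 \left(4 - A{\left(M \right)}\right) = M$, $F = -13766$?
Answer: $\frac{1762125}{128} \approx 13767.0$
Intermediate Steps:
$A{\left(M \right)} = 4 - \frac{M}{4}$
$B = -13766$
$f{\left(q \right)} = \frac{\frac{13}{4} + q}{2 q}$ ($f{\left(q \right)} = \frac{q + \left(4 - \frac{3}{4}\right)}{q + q} = \frac{q + \left(4 - \frac{3}{4}\right)}{2 q} = \left(q + \frac{13}{4}\right) \frac{1}{2 q} = \left(\frac{13}{4} + q\right) \frac{1}{2 q} = \frac{\frac{13}{4} + q}{2 q}$)
$f{\left(16 \right)} - B = \frac{13 + 4 \cdot 16}{8 \cdot 16} - -13766 = \frac{1}{8} \cdot \frac{1}{16} \left(13 + 64\right) + 13766 = \frac{1}{8} \cdot \frac{1}{16} \cdot 77 + 13766 = \frac{77}{128} + 13766 = \frac{1762125}{128}$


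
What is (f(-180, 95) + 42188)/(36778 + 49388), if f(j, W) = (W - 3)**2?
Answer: 2814/4787 ≈ 0.58784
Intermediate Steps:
f(j, W) = (-3 + W)**2
(f(-180, 95) + 42188)/(36778 + 49388) = ((-3 + 95)**2 + 42188)/(36778 + 49388) = (92**2 + 42188)/86166 = (8464 + 42188)*(1/86166) = 50652*(1/86166) = 2814/4787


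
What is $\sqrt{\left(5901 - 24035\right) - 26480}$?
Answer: $i \sqrt{44614} \approx 211.22 i$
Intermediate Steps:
$\sqrt{\left(5901 - 24035\right) - 26480} = \sqrt{-18134 - 26480} = \sqrt{-44614} = i \sqrt{44614}$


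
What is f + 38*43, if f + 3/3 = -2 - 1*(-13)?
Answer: 1644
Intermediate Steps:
f = 10 (f = -1 + (-2 - 1*(-13)) = -1 + (-2 + 13) = -1 + 11 = 10)
f + 38*43 = 10 + 38*43 = 10 + 1634 = 1644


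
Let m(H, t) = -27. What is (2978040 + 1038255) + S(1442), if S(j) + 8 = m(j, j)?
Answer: 4016260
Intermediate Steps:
S(j) = -35 (S(j) = -8 - 27 = -35)
(2978040 + 1038255) + S(1442) = (2978040 + 1038255) - 35 = 4016295 - 35 = 4016260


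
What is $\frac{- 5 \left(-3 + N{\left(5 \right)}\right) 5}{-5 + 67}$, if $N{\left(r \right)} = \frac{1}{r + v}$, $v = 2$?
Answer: $\frac{250}{217} \approx 1.1521$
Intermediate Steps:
$N{\left(r \right)} = \frac{1}{2 + r}$ ($N{\left(r \right)} = \frac{1}{r + 2} = \frac{1}{2 + r}$)
$\frac{- 5 \left(-3 + N{\left(5 \right)}\right) 5}{-5 + 67} = \frac{- 5 \left(-3 + \frac{1}{2 + 5}\right) 5}{-5 + 67} = \frac{- 5 \left(-3 + \frac{1}{7}\right) 5}{62} = \frac{\left(-5\right) \left(- \frac{20}{7}\right) 5}{62} = \frac{\frac{100}{7} \cdot 5}{62} = \frac{1}{62} \cdot \frac{500}{7} = \frac{250}{217}$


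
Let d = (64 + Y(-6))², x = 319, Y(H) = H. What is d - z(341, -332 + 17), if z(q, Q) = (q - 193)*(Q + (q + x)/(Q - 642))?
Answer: 1452496/29 ≈ 50086.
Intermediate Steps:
z(q, Q) = (-193 + q)*(Q + (319 + q)/(-642 + Q)) (z(q, Q) = (q - 193)*(Q + (q + 319)/(Q - 642)) = (-193 + q)*(Q + (319 + q)/(-642 + Q)))
d = 3364 (d = (64 - 6)² = 58² = 3364)
d - z(341, -332 + 17) = 3364 - (-61567 + 341² - 193*(-332 + 17)² + 126*341 + 123906*(-332 + 17) + 341*(-332 + 17)² - 642*(-332 + 17)*341)/(-642 + (-332 + 17)) = 3364 - (-61567 + 116281 - 193*(-315)² + 42966 + 123906*(-315) + 341*(-315)² - 642*(-315)*341)/(-642 - 315) = 3364 - (-61567 + 116281 - 193*99225 + 42966 - 39030390 + 341*99225 + 68960430)/(-957) = 3364 - (-1)*(-61567 + 116281 - 19150425 + 42966 - 39030390 + 33835725 + 68960430)/957 = 3364 - (-1)*44713020/957 = 3364 - 1*(-1354940/29) = 3364 + 1354940/29 = 1452496/29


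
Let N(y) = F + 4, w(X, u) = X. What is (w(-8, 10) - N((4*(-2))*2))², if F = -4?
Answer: 64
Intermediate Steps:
N(y) = 0 (N(y) = -4 + 4 = 0)
(w(-8, 10) - N((4*(-2))*2))² = (-8 - 1*0)² = (-8 + 0)² = (-8)² = 64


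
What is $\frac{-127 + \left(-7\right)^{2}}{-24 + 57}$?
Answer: $- \frac{26}{11} \approx -2.3636$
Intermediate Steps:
$\frac{-127 + \left(-7\right)^{2}}{-24 + 57} = \frac{-127 + 49}{33} = \frac{1}{33} \left(-78\right) = - \frac{26}{11}$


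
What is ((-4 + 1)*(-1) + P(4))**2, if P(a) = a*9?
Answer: 1521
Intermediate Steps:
P(a) = 9*a
((-4 + 1)*(-1) + P(4))**2 = ((-4 + 1)*(-1) + 9*4)**2 = (-3*(-1) + 36)**2 = (3 + 36)**2 = 39**2 = 1521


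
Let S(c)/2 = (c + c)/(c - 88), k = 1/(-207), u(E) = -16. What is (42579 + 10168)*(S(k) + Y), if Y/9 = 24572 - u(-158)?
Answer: 212637734582896/18217 ≈ 1.1672e+10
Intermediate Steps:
k = -1/207 ≈ -0.0048309
Y = 221292 (Y = 9*(24572 - 1*(-16)) = 9*(24572 + 16) = 9*24588 = 221292)
S(c) = 4*c/(-88 + c) (S(c) = 2*((c + c)/(c - 88)) = 2*((2*c)/(-88 + c)) = 2*(2*c/(-88 + c)) = 4*c/(-88 + c))
(42579 + 10168)*(S(k) + Y) = (42579 + 10168)*(4*(-1/207)/(-88 - 1/207) + 221292) = 52747*(4*(-1/207)/(-18217/207) + 221292) = 52747*(4*(-1/207)*(-207/18217) + 221292) = 52747*(4/18217 + 221292) = 52747*(4031276368/18217) = 212637734582896/18217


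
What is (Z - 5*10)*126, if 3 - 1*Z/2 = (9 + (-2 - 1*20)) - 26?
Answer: 4284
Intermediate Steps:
Z = 84 (Z = 6 - 2*((9 + (-2 - 1*20)) - 26) = 6 - 2*((9 + (-2 - 20)) - 26) = 6 - 2*((9 - 22) - 26) = 6 - 2*(-13 - 26) = 6 - 2*(-39) = 6 + 78 = 84)
(Z - 5*10)*126 = (84 - 5*10)*126 = (84 - 50)*126 = 34*126 = 4284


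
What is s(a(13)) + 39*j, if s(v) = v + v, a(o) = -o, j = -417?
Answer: -16289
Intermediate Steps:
s(v) = 2*v
s(a(13)) + 39*j = 2*(-1*13) + 39*(-417) = 2*(-13) - 16263 = -26 - 16263 = -16289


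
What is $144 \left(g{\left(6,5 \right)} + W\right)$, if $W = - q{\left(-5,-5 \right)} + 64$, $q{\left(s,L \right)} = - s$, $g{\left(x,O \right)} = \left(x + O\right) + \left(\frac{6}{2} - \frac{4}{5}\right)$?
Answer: $\frac{51984}{5} \approx 10397.0$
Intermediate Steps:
$g{\left(x,O \right)} = \frac{11}{5} + O + x$ ($g{\left(x,O \right)} = \left(O + x\right) + \left(6 \cdot \frac{1}{2} - \frac{4}{5}\right) = \left(O + x\right) + \left(3 - \frac{4}{5}\right) = \left(O + x\right) + \frac{11}{5} = \frac{11}{5} + O + x$)
$W = 59$ ($W = - \left(-1\right) \left(-5\right) + 64 = \left(-1\right) 5 + 64 = -5 + 64 = 59$)
$144 \left(g{\left(6,5 \right)} + W\right) = 144 \left(\left(\frac{11}{5} + 5 + 6\right) + 59\right) = 144 \left(\frac{66}{5} + 59\right) = 144 \cdot \frac{361}{5} = \frac{51984}{5}$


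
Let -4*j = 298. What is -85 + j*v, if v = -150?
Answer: 11090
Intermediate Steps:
j = -149/2 (j = -1/4*298 = -149/2 ≈ -74.500)
-85 + j*v = -85 - 149/2*(-150) = -85 + 11175 = 11090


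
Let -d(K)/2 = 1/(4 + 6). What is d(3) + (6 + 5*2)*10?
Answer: 799/5 ≈ 159.80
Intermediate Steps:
d(K) = -⅕ (d(K) = -2/(4 + 6) = -2/10 = -2*⅒ = -⅕)
d(3) + (6 + 5*2)*10 = -⅕ + (6 + 5*2)*10 = -⅕ + (6 + 10)*10 = -⅕ + 16*10 = -⅕ + 160 = 799/5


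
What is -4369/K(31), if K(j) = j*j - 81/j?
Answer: -135439/29710 ≈ -4.5587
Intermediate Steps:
K(j) = j² - 81/j
-4369/K(31) = -4369*31/(-81 + 31³) = -4369*31/(-81 + 29791) = -4369/((1/31)*29710) = -4369/29710/31 = -4369*31/29710 = -135439/29710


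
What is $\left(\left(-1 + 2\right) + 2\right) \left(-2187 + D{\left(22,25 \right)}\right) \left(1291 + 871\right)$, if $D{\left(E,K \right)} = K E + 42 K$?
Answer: $-3807282$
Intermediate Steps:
$D{\left(E,K \right)} = 42 K + E K$ ($D{\left(E,K \right)} = E K + 42 K = 42 K + E K$)
$\left(\left(-1 + 2\right) + 2\right) \left(-2187 + D{\left(22,25 \right)}\right) \left(1291 + 871\right) = \left(\left(-1 + 2\right) + 2\right) \left(-2187 + 25 \left(42 + 22\right)\right) \left(1291 + 871\right) = \left(1 + 2\right) \left(-2187 + 25 \cdot 64\right) 2162 = 3 \left(-2187 + 1600\right) 2162 = 3 \left(\left(-587\right) 2162\right) = 3 \left(-1269094\right) = -3807282$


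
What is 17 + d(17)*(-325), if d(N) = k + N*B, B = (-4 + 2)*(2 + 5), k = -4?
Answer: 78667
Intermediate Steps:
B = -14 (B = -2*7 = -14)
d(N) = -4 - 14*N (d(N) = -4 + N*(-14) = -4 - 14*N)
17 + d(17)*(-325) = 17 + (-4 - 14*17)*(-325) = 17 + (-4 - 238)*(-325) = 17 - 242*(-325) = 17 + 78650 = 78667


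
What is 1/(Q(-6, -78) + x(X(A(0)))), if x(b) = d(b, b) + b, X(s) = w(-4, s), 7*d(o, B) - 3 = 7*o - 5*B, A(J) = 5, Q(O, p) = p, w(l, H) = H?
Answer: -7/498 ≈ -0.014056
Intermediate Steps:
d(o, B) = 3/7 + o - 5*B/7 (d(o, B) = 3/7 + (7*o - 5*B)/7 = 3/7 + (-5*B + 7*o)/7 = 3/7 + (o - 5*B/7) = 3/7 + o - 5*B/7)
X(s) = s
x(b) = 3/7 + 9*b/7 (x(b) = (3/7 + b - 5*b/7) + b = (3/7 + 2*b/7) + b = 3/7 + 9*b/7)
1/(Q(-6, -78) + x(X(A(0)))) = 1/(-78 + (3/7 + (9/7)*5)) = 1/(-78 + (3/7 + 45/7)) = 1/(-78 + 48/7) = 1/(-498/7) = -7/498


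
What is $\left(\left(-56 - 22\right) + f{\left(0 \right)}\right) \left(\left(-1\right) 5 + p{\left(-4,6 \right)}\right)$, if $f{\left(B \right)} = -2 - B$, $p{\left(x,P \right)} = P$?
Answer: $-80$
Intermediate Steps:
$\left(\left(-56 - 22\right) + f{\left(0 \right)}\right) \left(\left(-1\right) 5 + p{\left(-4,6 \right)}\right) = \left(\left(-56 - 22\right) - 2\right) \left(\left(-1\right) 5 + 6\right) = \left(-78 + \left(-2 + 0\right)\right) \left(-5 + 6\right) = \left(-78 - 2\right) 1 = \left(-80\right) 1 = -80$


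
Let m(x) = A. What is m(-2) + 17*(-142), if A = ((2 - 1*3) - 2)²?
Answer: -2405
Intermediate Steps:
A = 9 (A = ((2 - 3) - 2)² = (-1 - 2)² = (-3)² = 9)
m(x) = 9
m(-2) + 17*(-142) = 9 + 17*(-142) = 9 - 2414 = -2405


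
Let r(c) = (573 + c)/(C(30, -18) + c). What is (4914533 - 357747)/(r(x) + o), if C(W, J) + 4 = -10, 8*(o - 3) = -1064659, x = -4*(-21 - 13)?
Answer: -2223711568/64939899 ≈ -34.243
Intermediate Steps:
x = 136 (x = -4*(-34) = 136)
o = -1064635/8 (o = 3 + (1/8)*(-1064659) = 3 - 1064659/8 = -1064635/8 ≈ -1.3308e+5)
C(W, J) = -14 (C(W, J) = -4 - 10 = -14)
r(c) = (573 + c)/(-14 + c)
(4914533 - 357747)/(r(x) + o) = (4914533 - 357747)/((573 + 136)/(-14 + 136) - 1064635/8) = 4556786/(709/122 - 1064635/8) = 4556786/(-64939899/488) = 4556786*(-488/64939899) = -2223711568/64939899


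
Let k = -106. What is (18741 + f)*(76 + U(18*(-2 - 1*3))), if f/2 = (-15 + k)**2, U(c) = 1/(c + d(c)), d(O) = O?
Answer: 656906617/180 ≈ 3.6495e+6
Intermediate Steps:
U(c) = 1/(2*c) (U(c) = 1/(c + c) = 1/(2*c))
f = 29282 (f = 2*(-15 - 106)**2 = 2*(-121)**2 = 2*14641 = 29282)
(18741 + f)*(76 + U(18*(-2 - 1*3))) = (18741 + 29282)*(76 + 1/(2*((18*(-2 - 1*3))))) = 48023*(76 + 1/(2*((18*(-2 - 3))))) = 48023*(76 + 1/(2*((18*(-5))))) = 48023*(76 + (1/2)/(-90)) = 48023*(76 + (1/2)*(-1/90)) = 48023*(76 - 1/180) = 48023*(13679/180) = 656906617/180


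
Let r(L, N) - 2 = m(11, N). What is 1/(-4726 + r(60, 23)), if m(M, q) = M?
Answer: -1/4713 ≈ -0.00021218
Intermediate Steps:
r(L, N) = 13 (r(L, N) = 2 + 11 = 13)
1/(-4726 + r(60, 23)) = 1/(-4726 + 13) = 1/(-4713) = -1/4713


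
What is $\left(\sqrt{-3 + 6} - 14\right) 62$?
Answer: $-868 + 62 \sqrt{3} \approx -760.61$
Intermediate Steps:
$\left(\sqrt{-3 + 6} - 14\right) 62 = \left(\sqrt{3} - 14\right) 62 = \left(-14 + \sqrt{3}\right) 62 = -868 + 62 \sqrt{3}$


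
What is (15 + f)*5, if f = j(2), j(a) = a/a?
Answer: 80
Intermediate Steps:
j(a) = 1
f = 1
(15 + f)*5 = (15 + 1)*5 = 16*5 = 80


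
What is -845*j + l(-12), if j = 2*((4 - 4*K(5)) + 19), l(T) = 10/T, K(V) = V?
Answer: -30425/6 ≈ -5070.8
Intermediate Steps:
j = 6 (j = 2*((4 - 4*5) + 19) = 2*((4 - 20) + 19) = 2*(-16 + 19) = 2*3 = 6)
-845*j + l(-12) = -845*6 + 10/(-12) = -5070 + 10*(-1/12) = -5070 - ⅚ = -30425/6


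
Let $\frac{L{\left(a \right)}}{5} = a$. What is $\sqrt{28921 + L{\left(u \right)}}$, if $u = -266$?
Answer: $\sqrt{27591} \approx 166.11$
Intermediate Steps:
$L{\left(a \right)} = 5 a$
$\sqrt{28921 + L{\left(u \right)}} = \sqrt{28921 + 5 \left(-266\right)} = \sqrt{28921 - 1330} = \sqrt{27591}$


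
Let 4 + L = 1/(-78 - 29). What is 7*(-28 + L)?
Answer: -23975/107 ≈ -224.07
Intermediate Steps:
L = -429/107 (L = -4 + 1/(-78 - 29) = -4 + 1/(-107) = -4 - 1/107 = -429/107 ≈ -4.0093)
7*(-28 + L) = 7*(-28 - 429/107) = 7*(-3425/107) = -23975/107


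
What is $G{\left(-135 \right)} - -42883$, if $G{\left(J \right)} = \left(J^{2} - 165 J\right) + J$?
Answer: $83248$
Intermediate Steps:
$G{\left(J \right)} = J^{2} - 164 J$
$G{\left(-135 \right)} - -42883 = - 135 \left(-164 - 135\right) - -42883 = \left(-135\right) \left(-299\right) + 42883 = 40365 + 42883 = 83248$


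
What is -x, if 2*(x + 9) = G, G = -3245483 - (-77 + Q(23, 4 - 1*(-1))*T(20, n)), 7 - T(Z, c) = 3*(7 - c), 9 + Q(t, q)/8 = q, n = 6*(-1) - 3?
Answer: 1623368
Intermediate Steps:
n = -9 (n = -6 - 3 = -9)
Q(t, q) = -72 + 8*q
T(Z, c) = -14 + 3*c (T(Z, c) = 7 - 3*(7 - c) = 7 - (21 - 3*c) = 7 + (-21 + 3*c) = -14 + 3*c)
G = -3246718 (G = -3245483 - (-77 + (-72 + 8*(4 - 1*(-1)))*(-14 + 3*(-9))) = -3245483 - (-77 + (-72 + 8*(4 + 1))*(-14 - 27)) = -3245483 - (-77 + (-72 + 8*5)*(-41)) = -3245483 - (-77 + (-72 + 40)*(-41)) = -3245483 - (-77 - 32*(-41)) = -3245483 - (-77 + 1312) = -3245483 - 1*1235 = -3245483 - 1235 = -3246718)
x = -1623368 (x = -9 + (1/2)*(-3246718) = -9 - 1623359 = -1623368)
-x = -1*(-1623368) = 1623368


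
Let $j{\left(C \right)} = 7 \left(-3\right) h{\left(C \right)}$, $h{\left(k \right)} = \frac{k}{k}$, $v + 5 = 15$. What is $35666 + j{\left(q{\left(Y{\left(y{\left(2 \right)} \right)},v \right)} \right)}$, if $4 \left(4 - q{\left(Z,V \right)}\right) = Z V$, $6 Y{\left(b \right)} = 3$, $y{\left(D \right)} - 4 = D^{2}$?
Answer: $35645$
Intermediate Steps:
$v = 10$ ($v = -5 + 15 = 10$)
$h{\left(k \right)} = 1$
$y{\left(D \right)} = 4 + D^{2}$
$Y{\left(b \right)} = \frac{1}{2}$ ($Y{\left(b \right)} = \frac{1}{6} \cdot 3 = \frac{1}{2}$)
$q{\left(Z,V \right)} = 4 - \frac{V Z}{4}$ ($q{\left(Z,V \right)} = 4 - \frac{Z V}{4} = 4 - \frac{V Z}{4}$)
$j{\left(C \right)} = -21$ ($j{\left(C \right)} = 7 \left(-3\right) 1 = \left(-21\right) 1 = -21$)
$35666 + j{\left(q{\left(Y{\left(y{\left(2 \right)} \right)},v \right)} \right)} = 35666 - 21 = 35645$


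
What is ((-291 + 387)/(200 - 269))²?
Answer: 1024/529 ≈ 1.9357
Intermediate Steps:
((-291 + 387)/(200 - 269))² = (96/(-69))² = (96*(-1/69))² = (-32/23)² = 1024/529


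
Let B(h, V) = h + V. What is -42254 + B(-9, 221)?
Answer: -42042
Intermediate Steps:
B(h, V) = V + h
-42254 + B(-9, 221) = -42254 + (221 - 9) = -42254 + 212 = -42042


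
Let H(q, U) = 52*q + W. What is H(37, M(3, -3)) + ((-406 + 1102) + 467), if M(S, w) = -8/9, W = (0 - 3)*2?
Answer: 3081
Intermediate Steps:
W = -6 (W = -3*2 = -6)
M(S, w) = -8/9 (M(S, w) = -8*1/9 = -8/9)
H(q, U) = -6 + 52*q (H(q, U) = 52*q - 6 = -6 + 52*q)
H(37, M(3, -3)) + ((-406 + 1102) + 467) = (-6 + 52*37) + ((-406 + 1102) + 467) = (-6 + 1924) + (696 + 467) = 1918 + 1163 = 3081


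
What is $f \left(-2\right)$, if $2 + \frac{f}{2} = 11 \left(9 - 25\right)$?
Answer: $712$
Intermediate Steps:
$f = -356$ ($f = -4 + 2 \cdot 11 \left(9 - 25\right) = -4 + 2 \cdot 11 \left(-16\right) = -4 + 2 \left(-176\right) = -4 - 352 = -356$)
$f \left(-2\right) = \left(-356\right) \left(-2\right) = 712$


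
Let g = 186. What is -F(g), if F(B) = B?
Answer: -186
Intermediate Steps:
-F(g) = -1*186 = -186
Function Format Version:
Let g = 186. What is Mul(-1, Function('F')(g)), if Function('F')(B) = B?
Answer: -186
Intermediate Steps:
Mul(-1, Function('F')(g)) = Mul(-1, 186) = -186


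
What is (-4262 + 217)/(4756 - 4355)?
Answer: -4045/401 ≈ -10.087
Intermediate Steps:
(-4262 + 217)/(4756 - 4355) = -4045/401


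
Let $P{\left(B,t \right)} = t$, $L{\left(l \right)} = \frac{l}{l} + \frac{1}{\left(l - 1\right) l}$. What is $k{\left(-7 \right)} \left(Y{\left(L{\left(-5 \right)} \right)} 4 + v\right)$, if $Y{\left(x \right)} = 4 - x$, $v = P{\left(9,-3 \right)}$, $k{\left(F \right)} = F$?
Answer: $- \frac{931}{15} \approx -62.067$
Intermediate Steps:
$L{\left(l \right)} = 1 + \frac{1}{l \left(-1 + l\right)}$ ($L{\left(l \right)} = 1 + \frac{1}{\left(-1 + l\right) l} = 1 + \frac{1}{l \left(-1 + l\right)}$)
$v = -3$
$k{\left(-7 \right)} \left(Y{\left(L{\left(-5 \right)} \right)} 4 + v\right) = - 7 \left(\left(4 - \frac{1 + \left(-5\right)^{2} - -5}{\left(-5\right) \left(-1 - 5\right)}\right) 4 - 3\right) = - 7 \left(\left(4 - - \frac{1 + 25 + 5}{5 \left(-6\right)}\right) 4 - 3\right) = - 7 \left(\left(4 - \left(- \frac{1}{5}\right) \left(- \frac{1}{6}\right) 31\right) 4 - 3\right) = - 7 \left(\left(4 - \frac{31}{30}\right) 4 - 3\right) = - 7 \left(\frac{89}{30} \cdot 4 - 3\right) = - 7 \left(\frac{178}{15} - 3\right) = \left(-7\right) \frac{133}{15} = - \frac{931}{15}$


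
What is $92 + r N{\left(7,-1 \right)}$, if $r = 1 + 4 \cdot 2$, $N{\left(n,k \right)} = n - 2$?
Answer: $137$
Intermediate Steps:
$N{\left(n,k \right)} = -2 + n$
$r = 9$ ($r = 1 + 8 = 9$)
$92 + r N{\left(7,-1 \right)} = 92 + 9 \left(-2 + 7\right) = 92 + 9 \cdot 5 = 92 + 45 = 137$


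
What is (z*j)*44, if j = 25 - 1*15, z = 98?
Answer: 43120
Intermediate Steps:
j = 10 (j = 25 - 15 = 10)
(z*j)*44 = (98*10)*44 = 980*44 = 43120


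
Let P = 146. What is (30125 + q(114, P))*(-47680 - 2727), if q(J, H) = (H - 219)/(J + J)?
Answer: -18221936831/12 ≈ -1.5185e+9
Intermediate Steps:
q(J, H) = (-219 + H)/(2*J) (q(J, H) = (-219 + H)/((2*J)) = (-219 + H)*(1/(2*J)) = (-219 + H)/(2*J))
(30125 + q(114, P))*(-47680 - 2727) = (30125 + (½)*(-219 + 146)/114)*(-47680 - 2727) = (30125 + (½)*(1/114)*(-73))*(-50407) = (30125 - 73/228)*(-50407) = (6868427/228)*(-50407) = -18221936831/12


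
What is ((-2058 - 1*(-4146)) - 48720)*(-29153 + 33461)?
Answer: -200890656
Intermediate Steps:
((-2058 - 1*(-4146)) - 48720)*(-29153 + 33461) = ((-2058 + 4146) - 48720)*4308 = (2088 - 48720)*4308 = -46632*4308 = -200890656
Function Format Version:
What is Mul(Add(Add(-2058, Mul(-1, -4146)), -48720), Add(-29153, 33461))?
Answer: -200890656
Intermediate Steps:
Mul(Add(Add(-2058, Mul(-1, -4146)), -48720), Add(-29153, 33461)) = Mul(Add(Add(-2058, 4146), -48720), 4308) = Mul(Add(2088, -48720), 4308) = Mul(-46632, 4308) = -200890656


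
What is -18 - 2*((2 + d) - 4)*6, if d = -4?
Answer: 54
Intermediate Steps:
-18 - 2*((2 + d) - 4)*6 = -18 - 2*((2 - 4) - 4)*6 = -18 - 2*(-2 - 4)*6 = -18 - 2*(-6)*6 = -18 - (-12)*6 = -18 - 1*(-72) = -18 + 72 = 54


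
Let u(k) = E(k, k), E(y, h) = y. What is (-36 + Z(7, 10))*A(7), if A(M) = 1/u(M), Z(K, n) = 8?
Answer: -4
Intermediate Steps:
u(k) = k
A(M) = 1/M
(-36 + Z(7, 10))*A(7) = (-36 + 8)/7 = -28*⅐ = -4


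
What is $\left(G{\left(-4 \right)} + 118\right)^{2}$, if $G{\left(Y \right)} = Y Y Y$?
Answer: $2916$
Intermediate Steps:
$G{\left(Y \right)} = Y^{3}$ ($G{\left(Y \right)} = Y Y^{2} = Y^{3}$)
$\left(G{\left(-4 \right)} + 118\right)^{2} = \left(\left(-4\right)^{3} + 118\right)^{2} = \left(-64 + 118\right)^{2} = 54^{2} = 2916$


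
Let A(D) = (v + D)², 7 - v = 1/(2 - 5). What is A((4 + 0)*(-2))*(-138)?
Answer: -184/3 ≈ -61.333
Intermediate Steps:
v = 22/3 (v = 7 - 1/(2 - 5) = 7 - 1/(-3) = 7 - 1*(-⅓) = 7 + ⅓ = 22/3 ≈ 7.3333)
A(D) = (22/3 + D)²
A((4 + 0)*(-2))*(-138) = ((22 + 3*((4 + 0)*(-2)))²/9)*(-138) = ((22 + 3*(4*(-2)))²/9)*(-138) = ((22 + 3*(-8))²/9)*(-138) = ((22 - 24)²/9)*(-138) = ((⅑)*(-2)²)*(-138) = ((⅑)*4)*(-138) = (4/9)*(-138) = -184/3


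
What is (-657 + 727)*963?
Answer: 67410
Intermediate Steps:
(-657 + 727)*963 = 70*963 = 67410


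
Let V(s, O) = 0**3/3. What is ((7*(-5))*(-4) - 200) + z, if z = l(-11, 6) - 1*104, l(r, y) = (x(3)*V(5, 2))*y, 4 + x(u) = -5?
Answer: -164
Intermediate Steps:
x(u) = -9 (x(u) = -4 - 5 = -9)
V(s, O) = 0 (V(s, O) = 0*(1/3) = 0)
l(r, y) = 0 (l(r, y) = (-9*0)*y = 0*y = 0)
z = -104 (z = 0 - 1*104 = 0 - 104 = -104)
((7*(-5))*(-4) - 200) + z = ((7*(-5))*(-4) - 200) - 104 = (-35*(-4) - 200) - 104 = (140 - 200) - 104 = -60 - 104 = -164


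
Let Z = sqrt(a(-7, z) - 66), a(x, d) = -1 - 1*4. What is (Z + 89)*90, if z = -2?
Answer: 8010 + 90*I*sqrt(71) ≈ 8010.0 + 758.35*I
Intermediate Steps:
a(x, d) = -5 (a(x, d) = -1 - 4 = -5)
Z = I*sqrt(71) (Z = sqrt(-5 - 66) = sqrt(-71) = I*sqrt(71) ≈ 8.4261*I)
(Z + 89)*90 = (I*sqrt(71) + 89)*90 = (89 + I*sqrt(71))*90 = 8010 + 90*I*sqrt(71)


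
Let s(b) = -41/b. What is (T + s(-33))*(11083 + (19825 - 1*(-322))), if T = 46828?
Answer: 16087249650/11 ≈ 1.4625e+9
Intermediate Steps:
(T + s(-33))*(11083 + (19825 - 1*(-322))) = (46828 - 41/(-33))*(11083 + (19825 - 1*(-322))) = (46828 - 41*(-1/33))*(11083 + (19825 + 322)) = (46828 + 41/33)*(11083 + 20147) = (1545365/33)*31230 = 16087249650/11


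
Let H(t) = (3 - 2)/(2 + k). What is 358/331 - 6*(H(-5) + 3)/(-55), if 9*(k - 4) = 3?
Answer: 98654/69179 ≈ 1.4261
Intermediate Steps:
k = 13/3 (k = 4 + (1/9)*3 = 4 + 1/3 = 13/3 ≈ 4.3333)
H(t) = 3/19 (H(t) = (3 - 2)/(2 + 13/3) = 1/(19/3) = 1*(3/19) = 3/19)
358/331 - 6*(H(-5) + 3)/(-55) = 358/331 - 6*(3/19 + 3)/(-55) = 358*(1/331) - 6*60/19*(-1/55) = 358/331 - 360/19*(-1/55) = 358/331 + 72/209 = 98654/69179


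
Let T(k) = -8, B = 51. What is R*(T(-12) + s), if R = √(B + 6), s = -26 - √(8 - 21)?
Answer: √57*(-34 - I*√13) ≈ -256.69 - 27.221*I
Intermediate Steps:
s = -26 - I*√13 (s = -26 - √(-13) = -26 - I*√13 ≈ -26.0 - 3.6056*I)
R = √57 (R = √(51 + 6) = √57 ≈ 7.5498)
R*(T(-12) + s) = √57*(-8 + (-26 - I*√13)) = √57*(-34 - I*√13)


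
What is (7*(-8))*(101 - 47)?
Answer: -3024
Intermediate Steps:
(7*(-8))*(101 - 47) = -56*54 = -3024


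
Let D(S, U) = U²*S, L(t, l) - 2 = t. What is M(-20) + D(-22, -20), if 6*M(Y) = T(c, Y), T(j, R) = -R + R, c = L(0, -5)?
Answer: -8800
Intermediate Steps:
L(t, l) = 2 + t
c = 2 (c = 2 + 0 = 2)
T(j, R) = 0
M(Y) = 0 (M(Y) = (⅙)*0 = 0)
D(S, U) = S*U²
M(-20) + D(-22, -20) = 0 - 22*(-20)² = 0 - 22*400 = 0 - 8800 = -8800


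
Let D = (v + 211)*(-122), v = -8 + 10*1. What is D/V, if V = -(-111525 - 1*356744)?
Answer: -25986/468269 ≈ -0.055494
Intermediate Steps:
v = 2 (v = -8 + 10 = 2)
V = 468269 (V = -(-111525 - 356744) = -1*(-468269) = 468269)
D = -25986 (D = (2 + 211)*(-122) = 213*(-122) = -25986)
D/V = -25986/468269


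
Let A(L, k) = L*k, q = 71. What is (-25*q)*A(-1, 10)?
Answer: 17750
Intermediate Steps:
(-25*q)*A(-1, 10) = (-25*71)*(-1*10) = -1775*(-10) = 17750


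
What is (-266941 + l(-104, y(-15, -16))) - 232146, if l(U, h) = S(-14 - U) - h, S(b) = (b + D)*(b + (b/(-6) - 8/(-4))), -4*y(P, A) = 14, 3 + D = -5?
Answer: -985539/2 ≈ -4.9277e+5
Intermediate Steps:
D = -8 (D = -3 - 5 = -8)
y(P, A) = -7/2 (y(P, A) = -¼*14 = -7/2)
S(b) = (-8 + b)*(2 + 5*b/6) (S(b) = (b - 8)*(b + (b/(-6) - 8/(-4))) = (-8 + b)*(b + (b*(-⅙) - 8*(-¼))) = (-8 + b)*(b + (-b/6 + 2)) = (-8 + b)*(b + (2 - b/6)) = (-8 + b)*(2 + 5*b/6))
l(U, h) = 148/3 - h + 5*(-14 - U)²/6 + 14*U/3 (l(U, h) = (-16 - 14*(-14 - U)/3 + 5*(-14 - U)²/6) - h = (-16 + (196/3 + 14*U/3) + 5*(-14 - U)²/6) - h = (148/3 + 5*(-14 - U)²/6 + 14*U/3) - h = 148/3 - h + 5*(-14 - U)²/6 + 14*U/3)
(-266941 + l(-104, y(-15, -16))) - 232146 = (-266941 + (638/3 - 1*(-7/2) + 28*(-104) + (⅚)*(-104)²)) - 232146 = (-266941 + (638/3 + 7/2 - 2912 + (⅚)*10816)) - 232146 = (-266941 + (638/3 + 7/2 - 2912 + 27040/3)) - 232146 = (-266941 + 12635/2) - 232146 = -521247/2 - 232146 = -985539/2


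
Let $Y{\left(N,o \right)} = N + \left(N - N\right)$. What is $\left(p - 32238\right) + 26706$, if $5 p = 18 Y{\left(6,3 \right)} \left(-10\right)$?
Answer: $-5748$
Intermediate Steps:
$Y{\left(N,o \right)} = N$ ($Y{\left(N,o \right)} = N + 0 = N$)
$p = -216$ ($p = \frac{18 \cdot 6 \left(-10\right)}{5} = \frac{108 \left(-10\right)}{5} = \frac{1}{5} \left(-1080\right) = -216$)
$\left(p - 32238\right) + 26706 = \left(-216 - 32238\right) + 26706 = -32454 + 26706 = -5748$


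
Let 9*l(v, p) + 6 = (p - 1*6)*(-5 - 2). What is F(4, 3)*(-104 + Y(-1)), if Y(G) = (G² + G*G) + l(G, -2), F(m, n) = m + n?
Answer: -6076/9 ≈ -675.11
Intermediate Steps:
l(v, p) = 4 - 7*p/9 (l(v, p) = -⅔ + ((p - 1*6)*(-5 - 2))/9 = -⅔ + ((p - 6)*(-7))/9 = -⅔ + ((-6 + p)*(-7))/9 = -⅔ + (42 - 7*p)/9 = -⅔ + (14/3 - 7*p/9) = 4 - 7*p/9)
Y(G) = 50/9 + 2*G² (Y(G) = (G² + G*G) + (4 - 7/9*(-2)) = (G² + G²) + (4 + 14/9) = 2*G² + 50/9 = 50/9 + 2*G²)
F(4, 3)*(-104 + Y(-1)) = (4 + 3)*(-104 + (50/9 + 2*(-1)²)) = 7*(-104 + (50/9 + 2*1)) = 7*(-104 + (50/9 + 2)) = 7*(-104 + 68/9) = 7*(-868/9) = -6076/9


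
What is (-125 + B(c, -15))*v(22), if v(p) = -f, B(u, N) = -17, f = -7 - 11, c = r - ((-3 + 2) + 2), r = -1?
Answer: -2556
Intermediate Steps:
c = -2 (c = -1 - ((-3 + 2) + 2) = -1 - (-1 + 2) = -1 - 1*1 = -1 - 1 = -2)
f = -18
v(p) = 18 (v(p) = -1*(-18) = 18)
(-125 + B(c, -15))*v(22) = (-125 - 17)*18 = -142*18 = -2556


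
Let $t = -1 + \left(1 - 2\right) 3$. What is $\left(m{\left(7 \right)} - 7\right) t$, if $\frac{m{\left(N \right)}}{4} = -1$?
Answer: $44$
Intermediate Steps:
$m{\left(N \right)} = -4$ ($m{\left(N \right)} = 4 \left(-1\right) = -4$)
$t = -4$ ($t = -1 + \left(1 - 2\right) 3 = -1 - 3 = -4$)
$\left(m{\left(7 \right)} - 7\right) t = \left(-4 - 7\right) \left(-4\right) = \left(-11\right) \left(-4\right) = 44$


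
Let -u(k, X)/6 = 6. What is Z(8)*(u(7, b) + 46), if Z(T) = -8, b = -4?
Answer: -80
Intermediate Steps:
u(k, X) = -36 (u(k, X) = -6*6 = -36)
Z(8)*(u(7, b) + 46) = -8*(-36 + 46) = -8*10 = -80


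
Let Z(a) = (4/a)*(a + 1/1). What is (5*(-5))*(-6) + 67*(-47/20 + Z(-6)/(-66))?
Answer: -21451/1980 ≈ -10.834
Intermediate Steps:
Z(a) = 4*(1 + a)/a (Z(a) = (4/a)*(a + 1*1) = (4/a)*(a + 1) = (4/a)*(1 + a) = 4*(1 + a)/a)
(5*(-5))*(-6) + 67*(-47/20 + Z(-6)/(-66)) = (5*(-5))*(-6) + 67*(-47/20 + (4 + 4/(-6))/(-66)) = -25*(-6) + 67*(-47*1/20 + (4 + 4*(-1/6))*(-1/66)) = 150 + 67*(-47/20 + (4 - 2/3)*(-1/66)) = 150 + 67*(-47/20 + (10/3)*(-1/66)) = 150 + 67*(-47/20 - 5/99) = 150 + 67*(-4753/1980) = 150 - 318451/1980 = -21451/1980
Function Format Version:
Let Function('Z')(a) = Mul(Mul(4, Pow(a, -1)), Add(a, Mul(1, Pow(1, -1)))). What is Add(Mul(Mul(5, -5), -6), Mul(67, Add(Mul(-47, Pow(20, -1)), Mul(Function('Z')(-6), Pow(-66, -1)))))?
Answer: Rational(-21451, 1980) ≈ -10.834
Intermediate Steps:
Function('Z')(a) = Mul(4, Pow(a, -1), Add(1, a)) (Function('Z')(a) = Mul(Mul(4, Pow(a, -1)), Add(a, Mul(1, 1))) = Mul(Mul(4, Pow(a, -1)), Add(a, 1)) = Mul(Mul(4, Pow(a, -1)), Add(1, a)) = Mul(4, Pow(a, -1), Add(1, a)))
Add(Mul(Mul(5, -5), -6), Mul(67, Add(Mul(-47, Pow(20, -1)), Mul(Function('Z')(-6), Pow(-66, -1))))) = Add(Mul(Mul(5, -5), -6), Mul(67, Add(Mul(-47, Pow(20, -1)), Mul(Add(4, Mul(4, Pow(-6, -1))), Pow(-66, -1))))) = Add(Mul(-25, -6), Mul(67, Add(Mul(-47, Rational(1, 20)), Mul(Add(4, Mul(4, Rational(-1, 6))), Rational(-1, 66))))) = Add(150, Mul(67, Add(Rational(-47, 20), Mul(Add(4, Rational(-2, 3)), Rational(-1, 66))))) = Add(150, Mul(67, Add(Rational(-47, 20), Mul(Rational(10, 3), Rational(-1, 66))))) = Add(150, Mul(67, Add(Rational(-47, 20), Rational(-5, 99)))) = Add(150, Mul(67, Rational(-4753, 1980))) = Add(150, Rational(-318451, 1980)) = Rational(-21451, 1980)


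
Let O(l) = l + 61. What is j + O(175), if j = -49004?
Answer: -48768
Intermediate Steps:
O(l) = 61 + l
j + O(175) = -49004 + (61 + 175) = -49004 + 236 = -48768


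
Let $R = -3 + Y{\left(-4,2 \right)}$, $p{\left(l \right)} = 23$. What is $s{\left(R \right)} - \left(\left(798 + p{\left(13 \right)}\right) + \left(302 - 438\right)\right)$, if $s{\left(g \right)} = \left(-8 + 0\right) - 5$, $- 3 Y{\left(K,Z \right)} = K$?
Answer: $-698$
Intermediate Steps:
$Y{\left(K,Z \right)} = - \frac{K}{3}$
$R = - \frac{5}{3}$ ($R = -3 - - \frac{4}{3} = -3 + \frac{4}{3} = - \frac{5}{3} \approx -1.6667$)
$s{\left(g \right)} = -13$ ($s{\left(g \right)} = -8 - 5 = -13$)
$s{\left(R \right)} - \left(\left(798 + p{\left(13 \right)}\right) + \left(302 - 438\right)\right) = -13 - \left(\left(798 + 23\right) + \left(302 - 438\right)\right) = -13 - \left(821 - 136\right) = -13 - 685 = -698$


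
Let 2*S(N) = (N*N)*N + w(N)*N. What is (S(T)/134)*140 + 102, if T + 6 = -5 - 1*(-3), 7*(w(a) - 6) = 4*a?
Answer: -11486/67 ≈ -171.43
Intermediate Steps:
w(a) = 6 + 4*a/7 (w(a) = 6 + (4*a)/7 = 6 + 4*a/7)
T = -8 (T = -6 + (-5 - 1*(-3)) = -6 + (-5 + 3) = -6 - 2 = -8)
S(N) = N³/2 + N*(6 + 4*N/7)/2 (S(N) = ((N*N)*N + (6 + 4*N/7)*N)/2 = (N²*N + N*(6 + 4*N/7))/2 = (N³ + N*(6 + 4*N/7))/2 = N³/2 + N*(6 + 4*N/7)/2)
(S(T)/134)*140 + 102 = (((1/14)*(-8)*(42 + 4*(-8) + 7*(-8)²))/134)*140 + 102 = (((1/14)*(-8)*(42 - 32 + 7*64))*(1/134))*140 + 102 = (((1/14)*(-8)*(42 - 32 + 448))*(1/134))*140 + 102 = (((1/14)*(-8)*458)*(1/134))*140 + 102 = -1832/7*1/134*140 + 102 = -916/469*140 + 102 = -18320/67 + 102 = -11486/67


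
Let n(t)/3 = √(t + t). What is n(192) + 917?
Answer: 917 + 24*√6 ≈ 975.79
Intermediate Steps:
n(t) = 3*√2*√t (n(t) = 3*√(t + t) = 3*√(2*t) = 3*(√2*√t) = 3*√2*√t)
n(192) + 917 = 3*√2*√192 + 917 = 3*√2*(8*√3) + 917 = 24*√6 + 917 = 917 + 24*√6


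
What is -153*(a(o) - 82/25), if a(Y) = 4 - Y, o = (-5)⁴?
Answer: 2387871/25 ≈ 95515.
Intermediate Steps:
o = 625
-153*(a(o) - 82/25) = -153*((4 - 1*625) - 82/25) = -153*((4 - 625) - 82*1/25) = -153*(-621 - 82/25) = -153*(-15607/25) = 2387871/25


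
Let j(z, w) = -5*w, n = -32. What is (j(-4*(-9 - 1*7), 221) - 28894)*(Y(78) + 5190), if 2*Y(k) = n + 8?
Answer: -155334822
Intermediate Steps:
Y(k) = -12 (Y(k) = (-32 + 8)/2 = (½)*(-24) = -12)
(j(-4*(-9 - 1*7), 221) - 28894)*(Y(78) + 5190) = (-5*221 - 28894)*(-12 + 5190) = (-1105 - 28894)*5178 = -29999*5178 = -155334822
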